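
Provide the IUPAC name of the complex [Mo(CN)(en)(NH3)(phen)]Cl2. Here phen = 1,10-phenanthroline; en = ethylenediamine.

The 2 chloride counter-ions carry a total charge of -2, so each complex ion is 2+.
Ligand charges: 1×ammine (neutral), 1×1,10-phenanthroline (neutral), 1×ethylenediamine (neutral), 1×cyano (-1 each); total -1. So Mo + (-1) = 2+, giving Mo = +3.
Ligands are named alphabetically: ammine before cyano before ethylenediamine before phenanthroline.

amminecyano(ethylenediamine)(1,10-phenanthroline)molybdenum(III) chloride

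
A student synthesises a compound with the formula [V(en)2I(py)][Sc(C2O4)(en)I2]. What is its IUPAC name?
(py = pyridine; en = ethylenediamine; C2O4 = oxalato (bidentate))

Both ions are complex: the cation is named first with the plain metal name, the anion second with the -ate form; each ion's ligands are alphabetised independently.
Scandium is always +3 in its complexes; the anion's ligand charges sum to -4, so the complex anion is 1−.
A 1:1 salt means the cation carries the equal and opposite charge, 1+.
Cation: ligand charges sum to -1; for the ion to be 1+, V = +2.

bis(ethylenediamine)iodo(pyridine)vanadium(II) (ethylenediamine)diiodooxalatoscandate(III)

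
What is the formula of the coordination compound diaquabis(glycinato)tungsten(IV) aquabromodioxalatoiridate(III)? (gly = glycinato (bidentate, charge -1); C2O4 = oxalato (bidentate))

[W(gly)2(H2O)2][IrBr(C2O4)2(H2O)]

Cation [W…]: ligand charges -2, W(IV) ⇒ ion charge 2+.
Anion [Ir…]: ligand charges -5, Ir(III) ⇒ ion charge 2−.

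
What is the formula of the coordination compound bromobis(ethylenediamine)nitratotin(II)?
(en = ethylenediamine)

[SnBr(en)2(NO3)]

Ligands: 1 nitrato (NO3, -1), 1 bromo (Br, -1), 2 ethylenediamine (en, neutral). Ligand charge sum = -2.
With Sn in oxidation state +2, the complex ion is [Sn...].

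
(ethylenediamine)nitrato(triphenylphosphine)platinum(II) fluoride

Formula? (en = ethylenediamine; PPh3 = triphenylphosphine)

Ligands: 1 nitrato (NO3, -1), 1 ethylenediamine (en, neutral), 1 triphenylphosphine (PPh3, neutral). Ligand charge sum = -1.
Charge balance with fluoride (-1) requires 1 complex ion per 1 fluoride.

[Pt(en)(NO3)(PPh3)]F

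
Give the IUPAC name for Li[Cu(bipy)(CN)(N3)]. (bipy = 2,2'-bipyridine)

lithium azido(2,2'-bipyridine)cyanocuprate(I)

The 1 lithium counter-ion carries a total charge of +1, so each complex ion is 1−.
Ligand charges: 1×azido (-1 each), 1×cyano (-1 each), 1×2,2'-bipyridine (neutral); total -2. So Cu + (-2) = 1−, giving Cu = +1.
Ligands are named alphabetically: azido before bipyridine before cyano.
The complex ion is anionic, so copper takes the -ate form cuprate(I).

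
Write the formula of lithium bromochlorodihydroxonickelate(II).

Li2[NiBrCl(OH)2]

Ligands: 1 bromo (Br, -1), 2 hydroxo (OH, -1), 1 chloro (Cl, -1). Ligand charge sum = -4.
Charge balance with lithium (+1) requires 1 complex ion per 2 lithium.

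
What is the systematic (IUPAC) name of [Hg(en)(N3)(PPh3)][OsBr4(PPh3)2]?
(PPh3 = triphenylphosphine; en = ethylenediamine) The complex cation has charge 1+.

Both ions are complex: the cation is named first with the plain metal name, the anion second with the -ate form; each ion's ligands are alphabetised independently.
The complex cation is given as 1+; its ligand charges sum to -1, so Hg = +2.
A 1:1 salt means the anion carries the equal and opposite charge, 1−.
Anion: ligand charges sum to -4; for the ion to be 1−, Os = +3.

azido(ethylenediamine)(triphenylphosphine)mercury(II) tetrabromobis(triphenylphosphine)osmate(III)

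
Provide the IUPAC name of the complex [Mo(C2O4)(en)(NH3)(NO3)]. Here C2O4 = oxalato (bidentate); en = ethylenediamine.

ammine(ethylenediamine)nitratooxalatomolybdenum(III)

There is no counter-ion, so the complex is neutral overall.
Ligand charges: 1×oxalato (-2 each), 1×nitrato (-1 each), 1×ammine (neutral), 1×ethylenediamine (neutral); total -3. So Mo + (-3) = 0, giving Mo = +3.
Ligands are named alphabetically: ammine before ethylenediamine before nitrato before oxalato.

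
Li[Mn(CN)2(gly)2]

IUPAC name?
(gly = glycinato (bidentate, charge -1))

lithium dicyanobis(glycinato)manganate(III)

The 1 lithium counter-ion carries a total charge of +1, so each complex ion is 1−.
Ligand charges: 2×cyano (-1 each), 2×glycinato (-1 each); total -4. So Mn + (-4) = 1−, giving Mn = +3.
The complex ion is anionic, so manganese takes the -ate form manganate(III).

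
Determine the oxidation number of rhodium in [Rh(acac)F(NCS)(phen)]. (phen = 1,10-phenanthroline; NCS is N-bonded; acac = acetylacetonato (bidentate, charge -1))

+3

No counter-ion: the bracketed complex is neutral.
Ligand charges: 1×phen neutral; 1×NCS = -1; 1×acac = -1; 1×F = -1; sum -3.
Rh + (-3) = 0 ⇒ Rh is +3.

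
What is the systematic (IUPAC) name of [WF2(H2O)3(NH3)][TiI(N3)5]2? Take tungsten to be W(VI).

amminetriaquadifluorotungsten(VI) pentaazidoiodotitanate(IV)

W is given as +6; the cation's ligand charges sum to -2, so the complex cation is 4+.
With 2 anions per cation, each anion must be 4/2 = 2−.
Anion: ligand charges sum to -6; for the ion to be 2−, Ti = +4.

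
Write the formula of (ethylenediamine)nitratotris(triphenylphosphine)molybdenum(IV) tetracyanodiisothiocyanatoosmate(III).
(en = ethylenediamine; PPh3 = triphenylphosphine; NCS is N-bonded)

Cation [Mo…]: ligand charges -1, Mo(IV) ⇒ ion charge 3+.
Anion [Os…]: ligand charges -6, Os(III) ⇒ ion charge 3−.
One 3+ cation balances one 3− anion.

[Mo(en)(NO3)(PPh3)3][Os(CN)4(NCS)2]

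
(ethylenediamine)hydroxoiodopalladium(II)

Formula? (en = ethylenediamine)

Ligands: 1 iodo (I, -1), 1 hydroxo (OH, -1), 1 ethylenediamine (en, neutral). Ligand charge sum = -2.
With Pd in oxidation state +2, the complex ion is [Pd...].

[Pd(en)I(OH)]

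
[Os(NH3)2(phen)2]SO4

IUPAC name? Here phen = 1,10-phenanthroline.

diamminebis(1,10-phenanthroline)osmium(II) sulfate

The 1 sulfate counter-ion carries a total charge of -2, so each complex ion is 2+.
Ligand charges: 2×1,10-phenanthroline (neutral), 2×ammine (neutral); total 0. So Os + (0) = 2+, giving Os = +2.
Ligands are named alphabetically: ammine before phenanthroline.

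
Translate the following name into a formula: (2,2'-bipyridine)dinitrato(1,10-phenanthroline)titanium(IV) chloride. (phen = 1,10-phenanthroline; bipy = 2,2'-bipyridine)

[Ti(bipy)(NO3)2(phen)]Cl2

Ligands: 2 nitrato (NO3, -1), 1 1,10-phenanthroline (phen, neutral), 1 2,2'-bipyridine (bipy, neutral). Ligand charge sum = -2.
With Ti in oxidation state +4, the complex ion is [Ti...]^2+.
Charge balance with chloride (-1) requires 1 complex ion per 2 chloride.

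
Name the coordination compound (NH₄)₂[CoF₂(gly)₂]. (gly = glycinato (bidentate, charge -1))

ammonium difluorobis(glycinato)cobaltate(II)

The 2 ammonium counter-ions carry a total charge of +2, so each complex ion is 2−.
Ligand charges: 2×glycinato (-1 each), 2×fluoro (-1 each); total -4. So Co + (-4) = 2−, giving Co = +2.
Ligands are named alphabetically: fluoro before glycinato.
The complex ion is anionic, so cobalt takes the -ate form cobaltate(II).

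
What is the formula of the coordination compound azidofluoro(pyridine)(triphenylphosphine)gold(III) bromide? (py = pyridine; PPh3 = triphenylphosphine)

[AuF(N3)(PPh3)(py)]Br

Ligands: 1 fluoro (F, -1), 1 pyridine (py, neutral), 1 azido (N3, -1), 1 triphenylphosphine (PPh3, neutral). Ligand charge sum = -2.
Charge balance with bromide (-1) requires 1 complex ion per 1 bromide.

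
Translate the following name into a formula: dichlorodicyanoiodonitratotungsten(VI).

Ligands: 1 nitrato (NO3, -1), 2 chloro (Cl, -1), 2 cyano (CN, -1), 1 iodo (I, -1). Ligand charge sum = -6.
With W in oxidation state +6, the complex ion is [W...].

[WCl2(CN)2I(NO3)]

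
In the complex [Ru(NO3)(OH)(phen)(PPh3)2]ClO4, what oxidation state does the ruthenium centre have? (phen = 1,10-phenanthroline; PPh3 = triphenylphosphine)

+3

1 perchlorate outside the brackets (-1 each) → the complex ion is 1+.
Ligand charges: 1×phen neutral; 1×NO3 = -1; 1×OH = -1; 2×PPh3 neutral; sum -2.
Ru + (-2) = 1+ ⇒ Ru is +3.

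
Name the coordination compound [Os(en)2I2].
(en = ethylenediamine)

There is no counter-ion, so the complex is neutral overall.
Ligand charges: 2×iodo (-1 each), 2×ethylenediamine (neutral); total -2. So Os + (-2) = 0, giving Os = +2.
Ligands are named alphabetically: ethylenediamine before iodo.

bis(ethylenediamine)diiodoosmium(II)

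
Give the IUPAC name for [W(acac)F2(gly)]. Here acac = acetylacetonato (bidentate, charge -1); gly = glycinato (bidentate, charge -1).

(acetylacetonato)difluoro(glycinato)tungsten(IV)

There is no counter-ion, so the complex is neutral overall.
Ligand charges: 1×acetylacetonato (-1 each), 2×fluoro (-1 each), 1×glycinato (-1 each); total -4. So W + (-4) = 0, giving W = +4.
Ligands are named alphabetically: acetylacetonato before fluoro before glycinato.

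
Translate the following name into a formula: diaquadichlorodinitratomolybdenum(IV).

[MoCl2(H2O)2(NO3)2]

Ligands: 2 aqua (H2O, neutral), 2 chloro (Cl, -1), 2 nitrato (NO3, -1). Ligand charge sum = -4.
With Mo in oxidation state +4, the complex ion is [Mo...].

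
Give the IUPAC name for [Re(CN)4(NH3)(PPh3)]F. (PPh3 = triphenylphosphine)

The 1 fluoride counter-ion carries a total charge of -1, so each complex ion is 1+.
Ligand charges: 4×cyano (-1 each), 1×ammine (neutral), 1×triphenylphosphine (neutral); total -4. So Re + (-4) = 1+, giving Re = +5.
Ligands are named alphabetically: ammine before cyano before triphenylphosphine.

amminetetracyano(triphenylphosphine)rhenium(V) fluoride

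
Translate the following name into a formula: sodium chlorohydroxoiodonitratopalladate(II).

Ligands: 1 nitrato (NO3, -1), 1 iodo (I, -1), 1 chloro (Cl, -1), 1 hydroxo (OH, -1). Ligand charge sum = -4.
Charge balance with sodium (+1) requires 1 complex ion per 2 sodium.

Na2[PdClI(NO3)(OH)]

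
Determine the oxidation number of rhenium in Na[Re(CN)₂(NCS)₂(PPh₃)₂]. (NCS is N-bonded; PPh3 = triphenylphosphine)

1 sodium outside the brackets (+1 each) → the complex ion is 1−.
Ligand charges: 2×CN = -2; 2×NCS = -2; 2×PPh3 neutral; sum -4.
Re + (-4) = 1− ⇒ Re is +3.

+3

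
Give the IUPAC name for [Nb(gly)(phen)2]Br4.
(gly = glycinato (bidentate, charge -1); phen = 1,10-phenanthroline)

(glycinato)bis(1,10-phenanthroline)niobium(V) bromide

The 4 bromide counter-ions carry a total charge of -4, so each complex ion is 4+.
Ligand charges: 1×glycinato (-1 each), 2×1,10-phenanthroline (neutral); total -1. So Nb + (-1) = 4+, giving Nb = +5.
Ligands are named alphabetically: glycinato before phenanthroline.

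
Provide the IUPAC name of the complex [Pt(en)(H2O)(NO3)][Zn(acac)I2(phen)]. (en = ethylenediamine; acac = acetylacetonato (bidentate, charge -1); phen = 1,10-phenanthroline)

Both ions are complex: the cation is named first with the plain metal name, the anion second with the -ate form; each ion's ligands are alphabetised independently.
Zinc is always +2 in its complexes; the anion's ligand charges sum to -3, so the complex anion is 1−.
A 1:1 salt means the cation carries the equal and opposite charge, 1+.
Cation: ligand charges sum to -1; for the ion to be 1+, Pt = +2.

aqua(ethylenediamine)nitratoplatinum(II) (acetylacetonato)diiodo(1,10-phenanthroline)zincate(II)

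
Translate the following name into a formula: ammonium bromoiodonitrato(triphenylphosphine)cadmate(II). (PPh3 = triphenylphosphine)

NH4[CdBrI(NO3)(PPh3)]

Ligands: 1 triphenylphosphine (PPh3, neutral), 1 nitrato (NO3, -1), 1 iodo (I, -1), 1 bromo (Br, -1). Ligand charge sum = -3.
With Cd in oxidation state +2, the complex ion is [Cd...]^1−.
Charge balance with ammonium (+1) requires 1 complex ion per 1 ammonium.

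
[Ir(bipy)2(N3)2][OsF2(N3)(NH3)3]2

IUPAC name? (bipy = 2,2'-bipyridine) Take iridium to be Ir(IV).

Ir is given as +4; the cation's ligand charges sum to -2, so the complex cation is 2+.
With 2 anions per cation, each anion must be 2/2 = 1−.
Anion: ligand charges sum to -3; for the ion to be 1−, Os = +2.

diazidobis(2,2'-bipyridine)iridium(IV) triammineazidodifluoroosmate(II)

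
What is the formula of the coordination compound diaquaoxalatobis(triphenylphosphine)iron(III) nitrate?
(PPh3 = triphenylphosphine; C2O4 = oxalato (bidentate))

Ligands: 2 triphenylphosphine (PPh3, neutral), 2 aqua (H2O, neutral), 1 oxalato (C2O4, -2). Ligand charge sum = -2.
Charge balance with nitrate (-1) requires 1 complex ion per 1 nitrate.

[Fe(C2O4)(H2O)2(PPh3)2]NO3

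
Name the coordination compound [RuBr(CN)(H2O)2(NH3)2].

diamminediaquabromocyanoruthenium(II)

There is no counter-ion, so the complex is neutral overall.
Ligand charges: 2×ammine (neutral), 1×bromo (-1 each), 2×aqua (neutral), 1×cyano (-1 each); total -2. So Ru + (-2) = 0, giving Ru = +2.
Ligands are named alphabetically: ammine before aqua before bromo before cyano.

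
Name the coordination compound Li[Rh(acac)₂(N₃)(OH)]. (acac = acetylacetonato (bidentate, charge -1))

lithium bis(acetylacetonato)azidohydroxorhodate(III)

The 1 lithium counter-ion carries a total charge of +1, so each complex ion is 1−.
Ligand charges: 2×acetylacetonato (-1 each), 1×azido (-1 each), 1×hydroxo (-1 each); total -4. So Rh + (-4) = 1−, giving Rh = +3.
Ligands are named alphabetically: acetylacetonato before azido before hydroxo.
The complex ion is anionic, so rhodium takes the -ate form rhodate(III).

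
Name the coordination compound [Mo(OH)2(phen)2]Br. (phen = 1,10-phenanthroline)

The 1 bromide counter-ion carries a total charge of -1, so each complex ion is 1+.
Ligand charges: 2×hydroxo (-1 each), 2×1,10-phenanthroline (neutral); total -2. So Mo + (-2) = 1+, giving Mo = +3.
Ligands are named alphabetically: hydroxo before phenanthroline.

dihydroxobis(1,10-phenanthroline)molybdenum(III) bromide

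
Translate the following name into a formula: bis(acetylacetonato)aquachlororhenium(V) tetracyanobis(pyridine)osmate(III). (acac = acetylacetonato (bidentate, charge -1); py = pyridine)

[Re(acac)2Cl(H2O)][Os(CN)4(py)2]2

Cation [Re…]: ligand charges -3, Re(V) ⇒ ion charge 2+.
Anion [Os…]: ligand charges -4, Os(III) ⇒ ion charge 1−.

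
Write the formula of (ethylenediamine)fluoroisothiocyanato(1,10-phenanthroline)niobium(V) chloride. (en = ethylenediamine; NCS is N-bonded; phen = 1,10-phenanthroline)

Ligands: 1 ethylenediamine (en, neutral), 1 isothiocyanato (NCS, -1), 1 1,10-phenanthroline (phen, neutral), 1 fluoro (F, -1). Ligand charge sum = -2.
Charge balance with chloride (-1) requires 1 complex ion per 3 chloride.

[Nb(en)F(NCS)(phen)]Cl3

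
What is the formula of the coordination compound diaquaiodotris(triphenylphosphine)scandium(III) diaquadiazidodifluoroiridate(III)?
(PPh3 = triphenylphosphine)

[Sc(H2O)2I(PPh3)3][IrF2(H2O)2(N3)2]2

Cation [Sc…]: ligand charges -1, Sc(III) ⇒ ion charge 2+.
Anion [Ir…]: ligand charges -4, Ir(III) ⇒ ion charge 1−.
One 2+ cation requires 2 of the 1− anion.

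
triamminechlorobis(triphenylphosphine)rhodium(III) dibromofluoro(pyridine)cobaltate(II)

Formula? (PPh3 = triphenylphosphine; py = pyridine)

Cation [Rh…]: ligand charges -1, Rh(III) ⇒ ion charge 2+.
Anion [Co…]: ligand charges -3, Co(II) ⇒ ion charge 1−.
One 2+ cation requires 2 of the 1− anion.

[RhCl(NH3)3(PPh3)2][CoBr2F(py)]2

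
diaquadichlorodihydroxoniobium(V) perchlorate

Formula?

[NbCl2(H2O)2(OH)2]ClO4

Ligands: 2 aqua (H2O, neutral), 2 hydroxo (OH, -1), 2 chloro (Cl, -1). Ligand charge sum = -4.
Charge balance with perchlorate (-1) requires 1 complex ion per 1 perchlorate.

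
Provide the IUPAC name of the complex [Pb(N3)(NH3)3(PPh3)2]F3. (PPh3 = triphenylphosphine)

triammineazidobis(triphenylphosphine)lead(IV) fluoride

The 3 fluoride counter-ions carry a total charge of -3, so each complex ion is 3+.
Ligand charges: 1×azido (-1 each), 3×ammine (neutral), 2×triphenylphosphine (neutral); total -1. So Pb + (-1) = 3+, giving Pb = +4.
Ligands are named alphabetically: ammine before azido before triphenylphosphine.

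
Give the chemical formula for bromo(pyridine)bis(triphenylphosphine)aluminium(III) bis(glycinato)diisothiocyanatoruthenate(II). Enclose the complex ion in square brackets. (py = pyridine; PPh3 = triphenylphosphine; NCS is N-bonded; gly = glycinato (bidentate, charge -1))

Cation [Al…]: ligand charges -1, Al(III) ⇒ ion charge 2+.
Anion [Ru…]: ligand charges -4, Ru(II) ⇒ ion charge 2−.

[AlBr(PPh3)2(py)][Ru(gly)2(NCS)2]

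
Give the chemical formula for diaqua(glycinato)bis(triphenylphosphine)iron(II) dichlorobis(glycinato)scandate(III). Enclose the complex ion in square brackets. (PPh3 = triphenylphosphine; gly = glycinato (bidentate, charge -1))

[Fe(gly)(H2O)2(PPh3)2][ScCl2(gly)2]

Cation [Fe…]: ligand charges -1, Fe(II) ⇒ ion charge 1+.
Anion [Sc…]: ligand charges -4, Sc(III) ⇒ ion charge 1−.
One 1+ cation balances one 1− anion.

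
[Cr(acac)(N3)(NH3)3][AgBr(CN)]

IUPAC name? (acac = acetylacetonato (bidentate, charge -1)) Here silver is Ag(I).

(acetylacetonato)triammineazidochromium(III) bromocyanoargentate(I)

Ag is given as +1; the anion's ligand charges sum to -2, so the complex anion is 1−.
A 1:1 salt means the cation carries the equal and opposite charge, 1+.
Cation: ligand charges sum to -2; for the ion to be 1+, Cr = +3.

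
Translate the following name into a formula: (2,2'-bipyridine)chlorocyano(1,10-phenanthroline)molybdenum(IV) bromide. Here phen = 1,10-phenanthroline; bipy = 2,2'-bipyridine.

Ligands: 1 cyano (CN, -1), 1 1,10-phenanthroline (phen, neutral), 1 chloro (Cl, -1), 1 2,2'-bipyridine (bipy, neutral). Ligand charge sum = -2.
With Mo in oxidation state +4, the complex ion is [Mo...]^2+.
Charge balance with bromide (-1) requires 1 complex ion per 2 bromide.

[Mo(bipy)Cl(CN)(phen)]Br2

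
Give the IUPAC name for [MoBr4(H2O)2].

diaquatetrabromomolybdenum(IV)

There is no counter-ion, so the complex is neutral overall.
Ligand charges: 4×bromo (-1 each), 2×aqua (neutral); total -4. So Mo + (-4) = 0, giving Mo = +4.
Ligands are named alphabetically: aqua before bromo.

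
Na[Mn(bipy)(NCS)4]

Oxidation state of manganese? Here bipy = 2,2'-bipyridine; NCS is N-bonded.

+3

1 sodium outside the brackets (+1 each) → the complex ion is 1−.
Ligand charges: 1×bipy neutral; 4×NCS = -4; sum -4.
Mn + (-4) = 1− ⇒ Mn is +3.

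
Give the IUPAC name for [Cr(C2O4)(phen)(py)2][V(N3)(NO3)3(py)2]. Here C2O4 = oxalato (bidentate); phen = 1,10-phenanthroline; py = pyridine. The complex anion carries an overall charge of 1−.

oxalato(1,10-phenanthroline)bis(pyridine)chromium(III) azidotrinitratobis(pyridine)vanadate(III)

Both ions are complex: the cation is named first with the plain metal name, the anion second with the -ate form; each ion's ligands are alphabetised independently.
The complex anion is given as 1−; its ligand charges sum to -4, so V = +3.
A 1:1 salt means the cation carries the equal and opposite charge, 1+.
Cation: ligand charges sum to -2; for the ion to be 1+, Cr = +3.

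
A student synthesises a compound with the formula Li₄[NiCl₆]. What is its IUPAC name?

The 4 lithium counter-ions carry a total charge of +4, so each complex ion is 4−.
Ligand charges: 6×chloro (-1 each); total -6. So Ni + (-6) = 4−, giving Ni = +2.
The complex ion is anionic, so nickel takes the -ate form nickelate(II).

lithium hexachloronickelate(II)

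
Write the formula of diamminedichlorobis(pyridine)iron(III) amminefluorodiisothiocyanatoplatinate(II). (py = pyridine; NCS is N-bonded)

Cation [Fe…]: ligand charges -2, Fe(III) ⇒ ion charge 1+.
Anion [Pt…]: ligand charges -3, Pt(II) ⇒ ion charge 1−.
One 1+ cation balances one 1− anion.

[FeCl2(NH3)2(py)2][PtF(NCS)2(NH3)]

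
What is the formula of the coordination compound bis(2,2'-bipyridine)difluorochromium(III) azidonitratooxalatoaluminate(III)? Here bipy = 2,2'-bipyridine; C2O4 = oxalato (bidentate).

Cation [Cr…]: ligand charges -2, Cr(III) ⇒ ion charge 1+.
Anion [Al…]: ligand charges -4, Al(III) ⇒ ion charge 1−.
One 1+ cation balances one 1− anion.

[Cr(bipy)2F2][Al(C2O4)(N3)(NO3)]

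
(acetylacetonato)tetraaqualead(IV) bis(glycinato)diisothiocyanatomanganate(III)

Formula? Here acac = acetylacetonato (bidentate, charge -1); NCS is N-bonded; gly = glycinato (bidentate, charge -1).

Cation [Pb…]: ligand charges -1, Pb(IV) ⇒ ion charge 3+.
Anion [Mn…]: ligand charges -4, Mn(III) ⇒ ion charge 1−.
One 3+ cation requires 3 of the 1− anion.

[Pb(acac)(H2O)4][Mn(gly)2(NCS)2]3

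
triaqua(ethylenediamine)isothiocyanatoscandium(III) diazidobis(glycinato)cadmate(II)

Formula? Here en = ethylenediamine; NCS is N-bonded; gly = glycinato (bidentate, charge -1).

Cation [Sc…]: ligand charges -1, Sc(III) ⇒ ion charge 2+.
Anion [Cd…]: ligand charges -4, Cd(II) ⇒ ion charge 2−.
One 2+ cation balances one 2− anion.

[Sc(en)(H2O)3(NCS)][Cd(gly)2(N3)2]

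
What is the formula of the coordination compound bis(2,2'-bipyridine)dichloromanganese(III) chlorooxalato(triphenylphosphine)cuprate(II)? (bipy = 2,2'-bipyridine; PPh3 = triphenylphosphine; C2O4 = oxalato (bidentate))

Cation [Mn…]: ligand charges -2, Mn(III) ⇒ ion charge 1+.
Anion [Cu…]: ligand charges -3, Cu(II) ⇒ ion charge 1−.

[Mn(bipy)2Cl2][Cu(C2O4)Cl(PPh3)]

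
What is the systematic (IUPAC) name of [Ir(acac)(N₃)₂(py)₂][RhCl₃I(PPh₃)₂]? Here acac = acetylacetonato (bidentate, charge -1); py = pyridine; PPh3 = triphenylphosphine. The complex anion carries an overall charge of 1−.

(acetylacetonato)diazidobis(pyridine)iridium(IV) trichloroiodobis(triphenylphosphine)rhodate(III)

Both ions are complex: the cation is named first with the plain metal name, the anion second with the -ate form; each ion's ligands are alphabetised independently.
The complex anion is given as 1−; its ligand charges sum to -4, so Rh = +3.
A 1:1 salt means the cation carries the equal and opposite charge, 1+.
Cation: ligand charges sum to -3; for the ion to be 1+, Ir = +4.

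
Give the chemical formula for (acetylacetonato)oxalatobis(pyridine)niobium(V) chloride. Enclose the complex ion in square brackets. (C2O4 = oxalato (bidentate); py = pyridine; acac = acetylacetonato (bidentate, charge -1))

[Nb(acac)(C2O4)(py)2]Cl2

Ligands: 1 oxalato (C2O4, -2), 2 pyridine (py, neutral), 1 acetylacetonato (acac, -1). Ligand charge sum = -3.
With Nb in oxidation state +5, the complex ion is [Nb...]^2+.
Charge balance with chloride (-1) requires 1 complex ion per 2 chloride.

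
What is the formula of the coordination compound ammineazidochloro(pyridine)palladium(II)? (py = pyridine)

Ligands: 1 azido (N3, -1), 1 ammine (NH3, neutral), 1 pyridine (py, neutral), 1 chloro (Cl, -1). Ligand charge sum = -2.
With Pd in oxidation state +2, the complex ion is [Pd...].

[PdCl(N3)(NH3)(py)]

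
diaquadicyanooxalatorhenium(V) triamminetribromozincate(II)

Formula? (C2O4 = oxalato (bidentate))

[Re(C2O4)(CN)2(H2O)2][ZnBr3(NH3)3]

Cation [Re…]: ligand charges -4, Re(V) ⇒ ion charge 1+.
Anion [Zn…]: ligand charges -3, Zn(II) ⇒ ion charge 1−.
One 1+ cation balances one 1− anion.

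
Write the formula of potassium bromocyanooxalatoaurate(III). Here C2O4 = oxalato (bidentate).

K[AuBr(C2O4)(CN)]

Ligands: 1 bromo (Br, -1), 1 cyano (CN, -1), 1 oxalato (C2O4, -2). Ligand charge sum = -4.
With Au in oxidation state +3, the complex ion is [Au...]^1−.
Charge balance with potassium (+1) requires 1 complex ion per 1 potassium.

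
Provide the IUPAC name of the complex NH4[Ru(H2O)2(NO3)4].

ammonium diaquatetranitratoruthenate(III)

The 1 ammonium counter-ion carries a total charge of +1, so each complex ion is 1−.
Ligand charges: 4×nitrato (-1 each), 2×aqua (neutral); total -4. So Ru + (-4) = 1−, giving Ru = +3.
The complex ion is anionic, so ruthenium takes the -ate form ruthenate(III).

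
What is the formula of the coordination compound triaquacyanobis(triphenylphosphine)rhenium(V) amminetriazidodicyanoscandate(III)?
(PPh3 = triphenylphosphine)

Cation [Re…]: ligand charges -1, Re(V) ⇒ ion charge 4+.
Anion [Sc…]: ligand charges -5, Sc(III) ⇒ ion charge 2−.
One 4+ cation requires 2 of the 2− anion.

[Re(CN)(H2O)3(PPh3)2][Sc(CN)2(N3)3(NH3)]2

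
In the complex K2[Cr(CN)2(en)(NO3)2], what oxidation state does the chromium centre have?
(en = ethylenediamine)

2 potassium outside the brackets (+1 each) → the complex ion is 2−.
Ligand charges: 2×NO3 = -2; 1×en neutral; 2×CN = -2; sum -4.
Cr + (-4) = 2− ⇒ Cr is +2.

+2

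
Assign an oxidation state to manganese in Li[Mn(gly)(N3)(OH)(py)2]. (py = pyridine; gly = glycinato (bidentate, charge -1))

+2

1 lithium outside the brackets (+1 each) → the complex ion is 1−.
Ligand charges: 1×OH = -1; 2×py neutral; 1×gly = -1; 1×N3 = -1; sum -3.
Mn + (-3) = 1− ⇒ Mn is +2.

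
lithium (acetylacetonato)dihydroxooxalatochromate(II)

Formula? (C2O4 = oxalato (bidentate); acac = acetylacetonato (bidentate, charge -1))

Li3[Cr(acac)(C2O4)(OH)2]

Ligands: 1 oxalato (C2O4, -2), 1 acetylacetonato (acac, -1), 2 hydroxo (OH, -1). Ligand charge sum = -5.
With Cr in oxidation state +2, the complex ion is [Cr...]^3−.
Charge balance with lithium (+1) requires 1 complex ion per 3 lithium.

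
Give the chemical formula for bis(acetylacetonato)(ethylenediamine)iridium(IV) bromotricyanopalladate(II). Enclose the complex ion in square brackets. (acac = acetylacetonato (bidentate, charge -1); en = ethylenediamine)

[Ir(acac)2(en)][PdBr(CN)3]

Cation [Ir…]: ligand charges -2, Ir(IV) ⇒ ion charge 2+.
Anion [Pd…]: ligand charges -4, Pd(II) ⇒ ion charge 2−.
One 2+ cation balances one 2− anion.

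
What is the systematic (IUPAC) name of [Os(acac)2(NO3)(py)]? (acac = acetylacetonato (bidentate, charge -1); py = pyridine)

bis(acetylacetonato)nitrato(pyridine)osmium(III)

There is no counter-ion, so the complex is neutral overall.
Ligand charges: 2×acetylacetonato (-1 each), 1×pyridine (neutral), 1×nitrato (-1 each); total -3. So Os + (-3) = 0, giving Os = +3.
Ligands are named alphabetically: acetylacetonato before nitrato before pyridine.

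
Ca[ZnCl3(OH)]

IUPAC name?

The 1 calcium counter-ion carries a total charge of +2, so each complex ion is 2−.
Ligand charges: 1×hydroxo (-1 each), 3×chloro (-1 each); total -4. So Zn + (-4) = 2−, giving Zn = +2.
The complex ion is anionic, so zinc takes the -ate form zincate(II).

calcium trichlorohydroxozincate(II)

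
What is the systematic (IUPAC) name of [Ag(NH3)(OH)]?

There is no counter-ion, so the complex is neutral overall.
Ligand charges: 1×ammine (neutral), 1×hydroxo (-1 each); total -1. So Ag + (-1) = 0, giving Ag = +1.
Ligands are named alphabetically: ammine before hydroxo.

amminehydroxosilver(I)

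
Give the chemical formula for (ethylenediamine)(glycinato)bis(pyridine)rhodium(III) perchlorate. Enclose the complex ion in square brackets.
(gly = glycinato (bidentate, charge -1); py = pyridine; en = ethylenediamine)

[Rh(en)(gly)(py)2](ClO4)2

Ligands: 1 glycinato (gly, -1), 2 pyridine (py, neutral), 1 ethylenediamine (en, neutral). Ligand charge sum = -1.
With Rh in oxidation state +3, the complex ion is [Rh...]^2+.
Charge balance with perchlorate (-1) requires 1 complex ion per 2 perchlorate.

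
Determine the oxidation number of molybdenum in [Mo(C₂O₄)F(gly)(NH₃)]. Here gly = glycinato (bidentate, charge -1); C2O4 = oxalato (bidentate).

No counter-ion: the bracketed complex is neutral.
Ligand charges: 1×NH3 neutral; 1×gly = -1; 1×F = -1; 1×C2O4 = -2; sum -4.
Mo + (-4) = 0 ⇒ Mo is +4.

+4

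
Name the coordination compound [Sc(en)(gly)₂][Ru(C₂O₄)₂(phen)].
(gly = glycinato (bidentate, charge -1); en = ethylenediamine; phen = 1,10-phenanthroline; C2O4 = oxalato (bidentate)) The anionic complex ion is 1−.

(ethylenediamine)bis(glycinato)scandium(III) dioxalato(1,10-phenanthroline)ruthenate(III)

Both ions are complex: the cation is named first with the plain metal name, the anion second with the -ate form; each ion's ligands are alphabetised independently.
The complex anion is given as 1−; its ligand charges sum to -4, so Ru = +3.
A 1:1 salt means the cation carries the equal and opposite charge, 1+.
Cation: ligand charges sum to -2; for the ion to be 1+, Sc = +3.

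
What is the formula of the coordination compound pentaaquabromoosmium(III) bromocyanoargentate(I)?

Cation [Os…]: ligand charges -1, Os(III) ⇒ ion charge 2+.
Anion [Ag…]: ligand charges -2, Ag(I) ⇒ ion charge 1−.
One 2+ cation requires 2 of the 1− anion.

[OsBr(H2O)5][AgBr(CN)]2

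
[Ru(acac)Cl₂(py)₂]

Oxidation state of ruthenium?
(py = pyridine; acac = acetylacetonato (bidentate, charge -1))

+3

No counter-ion: the bracketed complex is neutral.
Ligand charges: 2×py neutral; 2×Cl = -2; 1×acac = -1; sum -3.
Ru + (-3) = 0 ⇒ Ru is +3.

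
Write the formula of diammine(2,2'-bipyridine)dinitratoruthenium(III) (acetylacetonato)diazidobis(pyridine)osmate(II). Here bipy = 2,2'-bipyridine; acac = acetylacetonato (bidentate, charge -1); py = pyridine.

Cation [Ru…]: ligand charges -2, Ru(III) ⇒ ion charge 1+.
Anion [Os…]: ligand charges -3, Os(II) ⇒ ion charge 1−.

[Ru(bipy)(NH3)2(NO3)2][Os(acac)(N3)2(py)2]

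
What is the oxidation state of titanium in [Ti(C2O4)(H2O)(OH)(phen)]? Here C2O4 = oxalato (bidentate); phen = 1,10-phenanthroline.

+3

No counter-ion: the bracketed complex is neutral.
Ligand charges: 1×C2O4 = -2; 1×H2O neutral; 1×phen neutral; 1×OH = -1; sum -3.
Ti + (-3) = 0 ⇒ Ti is +3.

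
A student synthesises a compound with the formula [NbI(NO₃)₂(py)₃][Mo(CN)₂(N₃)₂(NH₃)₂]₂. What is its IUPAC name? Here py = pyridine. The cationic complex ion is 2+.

Both ions are complex: the cation is named first with the plain metal name, the anion second with the -ate form; each ion's ligands are alphabetised independently.
The complex cation is given as 2+; its ligand charges sum to -3, so Nb = +5.
With 2 anions per cation, each anion must be 2/2 = 1−.
Anion: ligand charges sum to -4; for the ion to be 1−, Mo = +3.

iododinitratotris(pyridine)niobium(V) diamminediazidodicyanomolybdate(III)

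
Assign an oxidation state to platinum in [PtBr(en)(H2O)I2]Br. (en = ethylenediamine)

1 bromide outside the brackets (-1 each) → the complex ion is 1+.
Ligand charges: 2×I = -2; 1×en neutral; 1×H2O neutral; 1×Br = -1; sum -3.
Pt + (-3) = 1+ ⇒ Pt is +4.

+4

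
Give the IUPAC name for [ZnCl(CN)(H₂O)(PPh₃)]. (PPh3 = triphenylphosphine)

aquachlorocyano(triphenylphosphine)zinc(II)

There is no counter-ion, so the complex is neutral overall.
Ligand charges: 1×triphenylphosphine (neutral), 1×aqua (neutral), 1×cyano (-1 each), 1×chloro (-1 each); total -2. So Zn + (-2) = 0, giving Zn = +2.
Ligands are named alphabetically: aqua before chloro before cyano before triphenylphosphine.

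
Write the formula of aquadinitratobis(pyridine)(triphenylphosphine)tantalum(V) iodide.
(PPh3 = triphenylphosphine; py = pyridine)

Ligands: 2 nitrato (NO3, -1), 1 aqua (H2O, neutral), 1 triphenylphosphine (PPh3, neutral), 2 pyridine (py, neutral). Ligand charge sum = -2.
With Ta in oxidation state +5, the complex ion is [Ta...]^3+.
Charge balance with iodide (-1) requires 1 complex ion per 3 iodide.

[Ta(H2O)(NO3)2(PPh3)(py)2]I3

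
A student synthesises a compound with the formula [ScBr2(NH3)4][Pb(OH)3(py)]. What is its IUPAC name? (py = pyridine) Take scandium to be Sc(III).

tetraamminedibromoscandium(III) trihydroxo(pyridine)plumbate(II)

Sc is given as +3; the cation's ligand charges sum to -2, so the complex cation is 1+.
A 1:1 salt means the anion carries the equal and opposite charge, 1−.
Anion: ligand charges sum to -3; for the ion to be 1−, Pb = +2.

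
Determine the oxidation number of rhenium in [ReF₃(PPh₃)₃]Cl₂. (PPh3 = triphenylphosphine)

2 chloride outside the brackets (-1 each) → the complex ion is 2+.
Ligand charges: 3×F = -3; 3×PPh3 neutral; sum -3.
Re + (-3) = 2+ ⇒ Re is +5.

+5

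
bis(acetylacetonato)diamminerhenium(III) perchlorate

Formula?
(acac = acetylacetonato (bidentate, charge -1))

Ligands: 2 acetylacetonato (acac, -1), 2 ammine (NH3, neutral). Ligand charge sum = -2.
With Re in oxidation state +3, the complex ion is [Re...]^1+.
Charge balance with perchlorate (-1) requires 1 complex ion per 1 perchlorate.

[Re(acac)2(NH3)2]ClO4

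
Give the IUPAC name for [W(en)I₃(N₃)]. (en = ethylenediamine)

There is no counter-ion, so the complex is neutral overall.
Ligand charges: 1×azido (-1 each), 3×iodo (-1 each), 1×ethylenediamine (neutral); total -4. So W + (-4) = 0, giving W = +4.
Ligands are named alphabetically: azido before ethylenediamine before iodo.

azido(ethylenediamine)triiodotungsten(IV)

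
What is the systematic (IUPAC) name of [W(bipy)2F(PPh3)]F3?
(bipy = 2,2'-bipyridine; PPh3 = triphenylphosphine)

The 3 fluoride counter-ions carry a total charge of -3, so each complex ion is 3+.
Ligand charges: 2×2,2'-bipyridine (neutral), 1×fluoro (-1 each), 1×triphenylphosphine (neutral); total -1. So W + (-1) = 3+, giving W = +4.
Ligands are named alphabetically: bipyridine before fluoro before triphenylphosphine.

bis(2,2'-bipyridine)fluoro(triphenylphosphine)tungsten(IV) fluoride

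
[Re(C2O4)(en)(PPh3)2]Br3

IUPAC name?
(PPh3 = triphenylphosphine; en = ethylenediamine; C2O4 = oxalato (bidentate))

The 3 bromide counter-ions carry a total charge of -3, so each complex ion is 3+.
Ligand charges: 2×triphenylphosphine (neutral), 1×ethylenediamine (neutral), 1×oxalato (-2 each); total -2. So Re + (-2) = 3+, giving Re = +5.
Ligands are named alphabetically: ethylenediamine before oxalato before triphenylphosphine.

(ethylenediamine)oxalatobis(triphenylphosphine)rhenium(V) bromide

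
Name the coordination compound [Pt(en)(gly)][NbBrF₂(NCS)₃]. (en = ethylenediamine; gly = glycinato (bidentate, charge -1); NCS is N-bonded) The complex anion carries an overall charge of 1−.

The complex anion is given as 1−; its ligand charges sum to -6, so Nb = +5.
A 1:1 salt means the cation carries the equal and opposite charge, 1+.
Cation: ligand charges sum to -1; for the ion to be 1+, Pt = +2.

(ethylenediamine)(glycinato)platinum(II) bromodifluorotriisothiocyanatoniobate(V)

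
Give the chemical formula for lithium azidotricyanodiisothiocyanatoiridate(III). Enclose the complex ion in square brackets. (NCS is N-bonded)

Li3[Ir(CN)3(N3)(NCS)2]

Ligands: 2 isothiocyanato (NCS, -1), 3 cyano (CN, -1), 1 azido (N3, -1). Ligand charge sum = -6.
Charge balance with lithium (+1) requires 1 complex ion per 3 lithium.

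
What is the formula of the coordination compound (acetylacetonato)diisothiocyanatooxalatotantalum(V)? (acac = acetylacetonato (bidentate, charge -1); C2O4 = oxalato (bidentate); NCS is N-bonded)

[Ta(acac)(C2O4)(NCS)2]

Ligands: 1 acetylacetonato (acac, -1), 1 oxalato (C2O4, -2), 2 isothiocyanato (NCS, -1). Ligand charge sum = -5.
With Ta in oxidation state +5, the complex ion is [Ta...].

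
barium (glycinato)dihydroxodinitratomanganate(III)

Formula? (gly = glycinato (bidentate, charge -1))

Ligands: 2 hydroxo (OH, -1), 1 glycinato (gly, -1), 2 nitrato (NO3, -1). Ligand charge sum = -5.
With Mn in oxidation state +3, the complex ion is [Mn...]^2−.
Charge balance with barium (+2) requires 1 complex ion per 1 barium.

Ba[Mn(gly)(NO3)2(OH)2]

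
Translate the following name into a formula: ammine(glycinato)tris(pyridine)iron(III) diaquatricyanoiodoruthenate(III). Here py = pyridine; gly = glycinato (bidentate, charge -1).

[Fe(gly)(NH3)(py)3][Ru(CN)3(H2O)2I]2

Cation [Fe…]: ligand charges -1, Fe(III) ⇒ ion charge 2+.
Anion [Ru…]: ligand charges -4, Ru(III) ⇒ ion charge 1−.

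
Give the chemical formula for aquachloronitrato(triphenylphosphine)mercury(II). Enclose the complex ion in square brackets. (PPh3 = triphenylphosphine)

[HgCl(H2O)(NO3)(PPh3)]

Ligands: 1 triphenylphosphine (PPh3, neutral), 1 aqua (H2O, neutral), 1 chloro (Cl, -1), 1 nitrato (NO3, -1). Ligand charge sum = -2.
With Hg in oxidation state +2, the complex ion is [Hg...].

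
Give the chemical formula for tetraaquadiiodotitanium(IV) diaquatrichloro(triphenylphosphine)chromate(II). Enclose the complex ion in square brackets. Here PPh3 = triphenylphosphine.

Cation [Ti…]: ligand charges -2, Ti(IV) ⇒ ion charge 2+.
Anion [Cr…]: ligand charges -3, Cr(II) ⇒ ion charge 1−.
One 2+ cation requires 2 of the 1− anion.

[Ti(H2O)4I2][CrCl3(H2O)2(PPh3)]2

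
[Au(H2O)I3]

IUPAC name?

There is no counter-ion, so the complex is neutral overall.
Ligand charges: 3×iodo (-1 each), 1×aqua (neutral); total -3. So Au + (-3) = 0, giving Au = +3.
Ligands are named alphabetically: aqua before iodo.

aquatriiodogold(III)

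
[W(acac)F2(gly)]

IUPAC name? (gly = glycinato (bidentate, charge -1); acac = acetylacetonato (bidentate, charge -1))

(acetylacetonato)difluoro(glycinato)tungsten(IV)

There is no counter-ion, so the complex is neutral overall.
Ligand charges: 1×glycinato (-1 each), 2×fluoro (-1 each), 1×acetylacetonato (-1 each); total -4. So W + (-4) = 0, giving W = +4.
Ligands are named alphabetically: acetylacetonato before fluoro before glycinato.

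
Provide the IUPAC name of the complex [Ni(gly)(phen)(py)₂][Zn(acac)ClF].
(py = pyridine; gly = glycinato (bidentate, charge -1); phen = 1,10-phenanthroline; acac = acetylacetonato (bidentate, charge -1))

(glycinato)(1,10-phenanthroline)bis(pyridine)nickel(II) (acetylacetonato)chlorofluorozincate(II)

Both ions are complex: the cation is named first with the plain metal name, the anion second with the -ate form; each ion's ligands are alphabetised independently.
Zinc is always +2 in its complexes; the anion's ligand charges sum to -3, so the complex anion is 1−.
A 1:1 salt means the cation carries the equal and opposite charge, 1+.
Cation: ligand charges sum to -1; for the ion to be 1+, Ni = +2.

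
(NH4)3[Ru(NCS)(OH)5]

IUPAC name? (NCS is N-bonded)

The 3 ammonium counter-ions carry a total charge of +3, so each complex ion is 3−.
Ligand charges: 5×hydroxo (-1 each), 1×isothiocyanato (-1 each); total -6. So Ru + (-6) = 3−, giving Ru = +3.
Ligands are named alphabetically: hydroxo before isothiocyanato.
The complex ion is anionic, so ruthenium takes the -ate form ruthenate(III).

ammonium pentahydroxoisothiocyanatoruthenate(III)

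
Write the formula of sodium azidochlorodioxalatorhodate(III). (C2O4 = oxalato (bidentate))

Na3[Rh(C2O4)2Cl(N3)]

Ligands: 1 azido (N3, -1), 1 chloro (Cl, -1), 2 oxalato (C2O4, -2). Ligand charge sum = -6.
With Rh in oxidation state +3, the complex ion is [Rh...]^3−.
Charge balance with sodium (+1) requires 1 complex ion per 3 sodium.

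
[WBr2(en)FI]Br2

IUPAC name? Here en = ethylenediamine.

The 2 bromide counter-ions carry a total charge of -2, so each complex ion is 2+.
Ligand charges: 1×iodo (-1 each), 1×ethylenediamine (neutral), 2×bromo (-1 each), 1×fluoro (-1 each); total -4. So W + (-4) = 2+, giving W = +6.
Ligands are named alphabetically: bromo before ethylenediamine before fluoro before iodo.

dibromo(ethylenediamine)fluoroiodotungsten(VI) bromide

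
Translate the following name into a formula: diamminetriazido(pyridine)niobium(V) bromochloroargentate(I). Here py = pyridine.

Cation [Nb…]: ligand charges -3, Nb(V) ⇒ ion charge 2+.
Anion [Ag…]: ligand charges -2, Ag(I) ⇒ ion charge 1−.

[Nb(N3)3(NH3)2(py)][AgBrCl]2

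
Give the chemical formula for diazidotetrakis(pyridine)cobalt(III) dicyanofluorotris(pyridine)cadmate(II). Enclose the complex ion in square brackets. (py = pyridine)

Cation [Co…]: ligand charges -2, Co(III) ⇒ ion charge 1+.
Anion [Cd…]: ligand charges -3, Cd(II) ⇒ ion charge 1−.
One 1+ cation balances one 1− anion.

[Co(N3)2(py)4][Cd(CN)2F(py)3]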